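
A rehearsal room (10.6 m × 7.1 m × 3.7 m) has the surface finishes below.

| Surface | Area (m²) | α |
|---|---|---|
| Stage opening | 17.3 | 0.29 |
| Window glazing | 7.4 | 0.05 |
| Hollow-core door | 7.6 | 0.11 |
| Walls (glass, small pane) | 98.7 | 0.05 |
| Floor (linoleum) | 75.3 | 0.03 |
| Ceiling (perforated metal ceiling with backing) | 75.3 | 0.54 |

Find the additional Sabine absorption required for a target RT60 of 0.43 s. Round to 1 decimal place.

50.2 sabins

Summing Sᵢαᵢ: 5.017 + 0.370 + 0.836 + 4.935 + 2.259 + 40.662 → A₁ = 54.079 sabins.
V = 278.462 m³. Required absorption A₂ = 0.161 × 278.462 / 0.43 = 104.261 sabins.
Additional absorption ΔA = 104.261 − 54.079 = 50.2 sabins.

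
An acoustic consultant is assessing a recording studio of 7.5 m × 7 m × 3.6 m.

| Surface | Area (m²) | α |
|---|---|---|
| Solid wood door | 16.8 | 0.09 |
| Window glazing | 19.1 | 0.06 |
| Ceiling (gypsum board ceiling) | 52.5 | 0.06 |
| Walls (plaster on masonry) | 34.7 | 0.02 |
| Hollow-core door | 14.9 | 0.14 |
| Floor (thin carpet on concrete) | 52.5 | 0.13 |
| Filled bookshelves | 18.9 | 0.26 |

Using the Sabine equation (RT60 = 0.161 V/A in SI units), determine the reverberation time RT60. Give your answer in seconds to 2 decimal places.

1.50 s

Equivalent absorption area: A = 16.8×0.09 + 19.1×0.06 + 52.5×0.06 + 34.7×0.02 + 14.9×0.14 + 52.5×0.13 + 18.9×0.26 = 20.327 m².
Room volume: 189 m³.
T = 0.161 V/A = 0.161·189/20.327 = 1.50 s.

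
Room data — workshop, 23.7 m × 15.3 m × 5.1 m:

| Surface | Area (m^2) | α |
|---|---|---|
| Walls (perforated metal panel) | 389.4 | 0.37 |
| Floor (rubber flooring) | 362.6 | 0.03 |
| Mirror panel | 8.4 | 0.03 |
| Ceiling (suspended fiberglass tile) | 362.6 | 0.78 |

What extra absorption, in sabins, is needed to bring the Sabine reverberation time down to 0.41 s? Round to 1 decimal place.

Total absorption A₁ = 389.4×0.37 + 362.6×0.03 + 8.4×0.03 + 362.6×0.78
  = 144.078 + 10.878 + 0.252 + 282.828 = 438.036 m^2 sabins.
For T = 0.41 s, need A₂ = 0.161·V/T = 0.161·1849.311/0.41 = 726.193 sabins.
Shortfall: 726.193 − 438.036 = 288.2 sabins.

288.2 sabins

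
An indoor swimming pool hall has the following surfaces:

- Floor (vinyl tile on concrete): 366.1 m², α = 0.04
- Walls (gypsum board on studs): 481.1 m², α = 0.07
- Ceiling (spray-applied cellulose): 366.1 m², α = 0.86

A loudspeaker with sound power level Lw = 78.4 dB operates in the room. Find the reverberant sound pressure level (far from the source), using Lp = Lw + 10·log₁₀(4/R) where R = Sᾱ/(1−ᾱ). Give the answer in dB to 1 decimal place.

57.3 dB

Σ(Sᵢαᵢ) = 366.1×0.04 + 481.1×0.07 + 366.1×0.86 = 363.167; total area S = 1213.3 m².
ᾱ = 0.2993, so room constant R = A/(1−ᾱ) = 518.292 m².
Lp = 78.4 + 10·log₁₀(4/518.292) = 78.4 + (-21.13) = 57.3 dB.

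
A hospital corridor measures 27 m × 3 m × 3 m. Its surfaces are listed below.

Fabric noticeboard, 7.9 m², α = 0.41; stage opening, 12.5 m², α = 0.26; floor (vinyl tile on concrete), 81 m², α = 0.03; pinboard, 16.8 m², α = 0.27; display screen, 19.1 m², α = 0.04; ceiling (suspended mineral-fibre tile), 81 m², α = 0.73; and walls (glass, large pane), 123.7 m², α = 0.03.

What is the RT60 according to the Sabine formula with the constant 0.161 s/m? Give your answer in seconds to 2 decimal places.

0.51 seconds

A = Σ Sᵢαᵢ = 7.9*0.41 + 12.5*0.26 + 81*0.03 + 16.8*0.27 + 19.1*0.04 + 81*0.73 + 123.7*0.03 = 77.060 sabins.
Room volume: 243 m³.
Sabine: RT60 = 0.161 × 243 / 77.060 = 0.51 s.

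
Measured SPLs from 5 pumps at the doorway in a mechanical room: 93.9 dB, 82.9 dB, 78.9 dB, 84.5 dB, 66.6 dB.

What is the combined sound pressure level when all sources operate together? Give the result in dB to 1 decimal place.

Σ 10^(Lᵢ/10) = 3.014e+09.
L_total = 10·log₁₀(3.014e+09) = 94.8 dB.

94.8 dB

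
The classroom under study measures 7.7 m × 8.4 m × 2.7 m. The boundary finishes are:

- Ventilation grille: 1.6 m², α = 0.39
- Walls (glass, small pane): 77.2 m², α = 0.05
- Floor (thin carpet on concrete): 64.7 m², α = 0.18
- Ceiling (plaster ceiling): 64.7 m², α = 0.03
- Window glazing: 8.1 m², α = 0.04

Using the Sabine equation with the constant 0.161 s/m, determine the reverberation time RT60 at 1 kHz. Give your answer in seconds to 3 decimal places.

Total absorption A = 1.6*0.39 + 77.2*0.05 + 64.7*0.18 + 64.7*0.03 + 8.1*0.04
  = 0.624 + 3.860 + 11.646 + 1.941 + 0.324 = 18.395 m² sabins.
Room volume: 174.636 m³.
Sabine: RT60 = 0.161 × 174.636 / 18.395 = 1.528 s.

1.528 s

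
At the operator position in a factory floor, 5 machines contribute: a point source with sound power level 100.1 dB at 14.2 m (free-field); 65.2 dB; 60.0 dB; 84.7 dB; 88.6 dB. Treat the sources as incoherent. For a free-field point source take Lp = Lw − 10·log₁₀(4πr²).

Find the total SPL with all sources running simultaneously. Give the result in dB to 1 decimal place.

90.1 dB

Source at 14.2 m: Lp = 100.1 − 10·log₁₀(4π·14.2²) = 100.1 − 10·log₁₀(2533.883) = 66.1 dB.
Converting to relative power and adding: 10^(66.1/10) + 10^(65.2/10) + 10^(60.0/10) + 10^(84.7/10) + 10^(88.6/10) = 1.028e+09.
L_total = 10·log₁₀(1.028e+09) = 90.1 dB.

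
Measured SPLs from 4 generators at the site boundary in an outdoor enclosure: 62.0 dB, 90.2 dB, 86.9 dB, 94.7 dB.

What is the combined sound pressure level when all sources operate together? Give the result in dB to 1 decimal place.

Converting to relative power and adding: 10^(62.0/10) + 10^(90.2/10) + 10^(86.9/10) + 10^(94.7/10) = 4.49e+09.
Combined level = 10 log₁₀(4.49e+09) = 96.5 dB.

96.5 dB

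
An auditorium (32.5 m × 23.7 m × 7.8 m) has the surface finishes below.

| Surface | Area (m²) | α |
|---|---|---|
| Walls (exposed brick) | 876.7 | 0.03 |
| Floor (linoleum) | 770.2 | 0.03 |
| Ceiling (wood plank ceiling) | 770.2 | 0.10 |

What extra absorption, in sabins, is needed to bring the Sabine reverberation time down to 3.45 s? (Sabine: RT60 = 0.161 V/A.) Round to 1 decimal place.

153.9 sabins

Equivalent absorption area: A₁ = 876.7·0.03 + 770.2·0.03 + 770.2·0.10 = 126.427 m².
Target A₂ = 0.161·6007.95/3.45 = 280.371 sabins (V = 6007.95 m³).
ΔA = A₂ − A₁ = 280.371 − 126.427 = 153.9 sabins.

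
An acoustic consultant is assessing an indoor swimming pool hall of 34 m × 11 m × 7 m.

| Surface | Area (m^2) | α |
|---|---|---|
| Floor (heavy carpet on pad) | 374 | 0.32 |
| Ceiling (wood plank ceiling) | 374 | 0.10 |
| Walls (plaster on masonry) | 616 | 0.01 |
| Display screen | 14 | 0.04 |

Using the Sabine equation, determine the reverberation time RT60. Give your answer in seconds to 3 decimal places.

2.573 s

Total absorption A = 374*0.32 + 374*0.10 + 616*0.01 + 14*0.04
  = 119.680 + 37.400 + 6.160 + 0.560 = 163.800 m^2 sabins.
Volume V = 34 × 11 × 7 = 2618 m³.
Sabine: RT60 = 0.161 × 2618 / 163.800 = 2.573 s.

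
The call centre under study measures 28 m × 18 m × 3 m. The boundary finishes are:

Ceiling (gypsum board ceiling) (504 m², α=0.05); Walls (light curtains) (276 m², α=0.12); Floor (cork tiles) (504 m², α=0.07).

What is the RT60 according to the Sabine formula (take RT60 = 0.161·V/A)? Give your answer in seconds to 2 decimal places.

Equivalent absorption area: A = 504*0.05 + 276*0.12 + 504*0.07 = 93.600 m².
V = 28·18·3 = 1512 m³.
RT60 = 0.161 · V / A = 0.161 × 1512 / 93.600 = 2.60 s.

2.60 sec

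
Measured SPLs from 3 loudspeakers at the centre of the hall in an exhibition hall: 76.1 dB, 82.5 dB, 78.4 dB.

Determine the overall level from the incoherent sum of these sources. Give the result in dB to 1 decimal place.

Converting to relative power and adding: 10^(76.1/10) + 10^(82.5/10) + 10^(78.4/10) = 2.877e+08.
Combined level = 10 log₁₀(2.877e+08) = 84.6 dB.

84.6 dB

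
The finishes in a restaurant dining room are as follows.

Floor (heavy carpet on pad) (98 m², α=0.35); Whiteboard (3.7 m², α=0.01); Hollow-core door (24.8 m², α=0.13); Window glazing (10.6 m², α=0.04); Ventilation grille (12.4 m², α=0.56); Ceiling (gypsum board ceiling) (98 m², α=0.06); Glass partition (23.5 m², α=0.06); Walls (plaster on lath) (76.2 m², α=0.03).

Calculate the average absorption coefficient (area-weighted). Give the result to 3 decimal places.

0.157

Total surface area S = 347.2 m².
Weighted sum Σ Sα = 54.505.
ᾱ = A/S = 0.157.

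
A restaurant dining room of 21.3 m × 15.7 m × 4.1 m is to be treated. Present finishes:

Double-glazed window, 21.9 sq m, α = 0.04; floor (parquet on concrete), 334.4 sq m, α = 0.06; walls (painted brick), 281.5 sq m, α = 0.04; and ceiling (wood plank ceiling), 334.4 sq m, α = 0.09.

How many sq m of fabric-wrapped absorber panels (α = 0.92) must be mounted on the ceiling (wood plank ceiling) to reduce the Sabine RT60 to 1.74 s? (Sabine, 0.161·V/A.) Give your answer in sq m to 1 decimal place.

Total absorption A₁ = 21.9×0.04 + 334.4×0.06 + 281.5×0.04 + 334.4×0.09
  = 0.876 + 20.064 + 11.260 + 30.096 = 62.296 sq m sabins.
Required A₂ = 0.161·1371.081/1.74 = 126.864 sabins.
Absorption to add: 126.864 − 62.296 = 64.568 sabins.
Each sq m of panel replacing the ceiling (wood plank ceiling) adds (0.92 − 0.09) = 0.83 sabins.
Panel area = 64.568 / 0.83 = 77.8 sq m.

77.8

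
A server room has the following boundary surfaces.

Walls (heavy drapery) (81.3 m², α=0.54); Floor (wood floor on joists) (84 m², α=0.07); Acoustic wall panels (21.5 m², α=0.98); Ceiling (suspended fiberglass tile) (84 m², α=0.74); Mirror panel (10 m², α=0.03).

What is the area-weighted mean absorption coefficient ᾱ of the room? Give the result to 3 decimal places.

0.475

S = Σ Sᵢ = 81.3 + 84 + 21.5 + 84 + 10 = 280.8 m².
Weighted sum Σ Sα = 133.312.
ᾱ = A/S = 0.475.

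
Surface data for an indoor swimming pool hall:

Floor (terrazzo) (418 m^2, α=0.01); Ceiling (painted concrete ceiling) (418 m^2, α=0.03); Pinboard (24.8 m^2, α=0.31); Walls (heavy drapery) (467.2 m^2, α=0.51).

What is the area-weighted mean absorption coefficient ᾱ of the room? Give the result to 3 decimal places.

0.198

S = Σ Sᵢ = 418 + 418 + 24.8 + 467.2 = 1328.0 m^2.
Weighted sum Σ Sα = 262.680.
ᾱ = A/S = 0.198.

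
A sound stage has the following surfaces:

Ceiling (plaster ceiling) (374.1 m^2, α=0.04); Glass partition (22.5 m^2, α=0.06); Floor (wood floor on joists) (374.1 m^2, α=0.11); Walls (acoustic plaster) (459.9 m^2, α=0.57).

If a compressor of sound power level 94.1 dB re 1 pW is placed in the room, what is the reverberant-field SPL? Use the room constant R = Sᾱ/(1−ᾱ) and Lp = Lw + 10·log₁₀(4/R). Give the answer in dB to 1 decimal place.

73.8 dB

A = 319.608 sabins; S = 1230.6 m^2.
ᾱ = 0.2597, so room constant R = A/(1−ᾱ) = 431.728 m^2.
Lp = 94.1 + 10·log₁₀(4/431.728) = 94.1 + (-20.33) = 73.8 dB.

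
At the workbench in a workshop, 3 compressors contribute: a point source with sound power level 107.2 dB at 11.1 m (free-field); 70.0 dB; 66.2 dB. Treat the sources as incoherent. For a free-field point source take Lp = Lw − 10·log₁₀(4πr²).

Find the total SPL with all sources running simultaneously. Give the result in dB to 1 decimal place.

Source at 11.1 m: Lp = 107.2 − 10·log₁₀(4π·11.1²) = 107.2 − 10·log₁₀(1548.303) = 75.3 dB.
Converting to relative power and adding: 10^(75.3/10) + 10^(70.0/10) + 10^(66.2/10) = 4.805e+07.
Back to dB: 10·log₁₀ Σ = 76.8 dB.

76.8 dB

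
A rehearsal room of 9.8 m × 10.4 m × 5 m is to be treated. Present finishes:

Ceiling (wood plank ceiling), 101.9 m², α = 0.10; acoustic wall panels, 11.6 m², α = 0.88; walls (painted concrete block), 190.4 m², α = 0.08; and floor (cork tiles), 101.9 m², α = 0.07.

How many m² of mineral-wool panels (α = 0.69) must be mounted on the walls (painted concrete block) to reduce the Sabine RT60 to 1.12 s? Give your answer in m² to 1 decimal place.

50.0

Equivalent absorption area: A₁ = 101.9·0.10 + 11.6·0.88 + 190.4·0.08 + 101.9·0.07 = 42.763 m².
V = 509.6 m³. Target absorption A₂ = 0.161 × 509.6 / 1.12 = 73.255 sabins.
ΔA needed = 73.255 − 42.763 = 30.492 sabins.
Each m² of panel replacing the walls (painted concrete block) adds (0.69 − 0.08) = 0.61 sabins.
Panel area = 30.492 / 0.61 = 50.0 m².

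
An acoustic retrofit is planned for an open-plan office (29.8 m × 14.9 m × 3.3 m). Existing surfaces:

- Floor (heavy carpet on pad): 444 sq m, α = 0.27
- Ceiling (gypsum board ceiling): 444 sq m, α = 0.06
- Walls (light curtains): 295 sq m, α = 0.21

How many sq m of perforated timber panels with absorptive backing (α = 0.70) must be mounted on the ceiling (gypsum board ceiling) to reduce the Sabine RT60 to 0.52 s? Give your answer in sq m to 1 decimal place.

383.1

Total absorption A₁ = 444·0.27 + 444·0.06 + 295·0.21
  = 119.880 + 26.640 + 61.950 = 208.470 sq m sabins.
V = 1465.266 m³. Target absorption A₂ = 0.161 × 1465.266 / 0.52 = 453.669 sabins.
ΔA needed = 453.669 − 208.470 = 245.199 sabins.
Net gain per sq m: Δα = 0.70 − 0.06 = 0.64.
Area = ΔA/Δα = 245.199/0.64 = 383.1 sq m.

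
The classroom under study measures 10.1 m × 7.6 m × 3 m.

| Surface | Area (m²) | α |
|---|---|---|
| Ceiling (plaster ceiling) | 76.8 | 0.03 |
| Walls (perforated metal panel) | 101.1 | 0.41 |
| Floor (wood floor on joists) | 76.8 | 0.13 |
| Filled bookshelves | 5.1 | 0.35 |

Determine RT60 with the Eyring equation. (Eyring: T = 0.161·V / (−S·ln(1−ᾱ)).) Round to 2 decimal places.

0.59 sec

S = Σ Sᵢ = 259.8 m².
Absorption A = 76.8·0.03 + 101.1·0.41 + 76.8·0.13 + 5.1·0.35 = 55.524 sabins.
Mean coefficient ᾱ = A/S = 0.2137.
Eyring denominator: −S ln(1−ᾱ) = 62.460.
V = 10.1 × 7.6 × 3 = 230.28 m³.
T = 0.161·V/[−S·ln(1−ᾱ)] = 0.161·230.28/62.460 = 0.59 s.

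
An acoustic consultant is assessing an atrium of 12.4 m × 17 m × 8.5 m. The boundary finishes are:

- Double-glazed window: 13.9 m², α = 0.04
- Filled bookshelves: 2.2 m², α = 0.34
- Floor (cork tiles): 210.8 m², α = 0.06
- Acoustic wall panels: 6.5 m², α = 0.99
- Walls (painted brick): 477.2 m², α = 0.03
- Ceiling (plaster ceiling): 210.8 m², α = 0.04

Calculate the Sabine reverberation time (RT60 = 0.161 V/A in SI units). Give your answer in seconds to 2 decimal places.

A = Σ Sᵢαᵢ = 13.9*0.04 + 2.2*0.34 + 210.8*0.06 + 6.5*0.99 + 477.2*0.03 + 210.8*0.04 = 43.135 sabins.
Volume V = 12.4 × 17 × 8.5 = 1791.8 m³.
T = 0.161 V/A = 0.161·1791.8/43.135 = 6.69 s.

6.69 sec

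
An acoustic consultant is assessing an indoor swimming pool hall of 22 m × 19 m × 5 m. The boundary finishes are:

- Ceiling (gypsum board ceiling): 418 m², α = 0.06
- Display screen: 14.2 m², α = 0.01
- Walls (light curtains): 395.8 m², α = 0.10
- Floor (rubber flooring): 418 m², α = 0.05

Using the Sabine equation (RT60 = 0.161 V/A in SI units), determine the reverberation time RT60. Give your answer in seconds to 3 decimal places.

Summing Sᵢαᵢ: 25.080 + 0.142 + 39.580 + 20.900 → A = 85.702 sabins.
Volume V = 22 × 19 × 5 = 2090 m³.
T = 0.161 V/A = 0.161·2090/85.702 = 3.926 s.

3.926 seconds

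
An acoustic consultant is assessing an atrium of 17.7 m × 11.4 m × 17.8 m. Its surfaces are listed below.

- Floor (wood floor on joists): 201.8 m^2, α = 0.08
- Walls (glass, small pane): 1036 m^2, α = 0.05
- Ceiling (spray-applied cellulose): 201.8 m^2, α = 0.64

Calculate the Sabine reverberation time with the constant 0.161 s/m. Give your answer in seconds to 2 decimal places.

A = Σ Sᵢαᵢ = 201.8·0.08 + 1036·0.05 + 201.8·0.64 = 197.096 sabins.
V = 17.7·11.4·17.8 = 3591.684 m³.
Sabine: RT60 = 0.161 × 3591.684 / 197.096 = 2.93 s.

2.93 s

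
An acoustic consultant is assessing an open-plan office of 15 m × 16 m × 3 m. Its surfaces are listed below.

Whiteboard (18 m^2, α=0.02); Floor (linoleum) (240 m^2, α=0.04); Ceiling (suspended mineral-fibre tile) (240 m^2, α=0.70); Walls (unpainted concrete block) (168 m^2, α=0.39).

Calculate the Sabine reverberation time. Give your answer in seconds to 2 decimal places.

A = Σ Sᵢαᵢ = 18*0.02 + 240*0.04 + 240*0.70 + 168*0.39 = 243.480 sabins.
V = 15·16·3 = 720 m³.
T = 0.161 V/A = 0.161·720/243.480 = 0.48 s.

0.48 s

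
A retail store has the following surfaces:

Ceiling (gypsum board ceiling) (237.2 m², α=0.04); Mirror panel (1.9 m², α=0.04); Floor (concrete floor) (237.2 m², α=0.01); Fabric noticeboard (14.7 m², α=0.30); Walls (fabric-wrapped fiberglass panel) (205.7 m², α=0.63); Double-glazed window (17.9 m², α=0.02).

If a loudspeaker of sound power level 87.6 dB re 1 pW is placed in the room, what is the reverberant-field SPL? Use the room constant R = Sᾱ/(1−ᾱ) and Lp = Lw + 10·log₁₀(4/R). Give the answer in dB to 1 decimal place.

71.0 dB

Σ(Sᵢαᵢ) = 237.2·0.04 + 1.9·0.04 + 237.2·0.01 + 14.7·0.30 + 205.7·0.63 + 17.9·0.02 = 146.295; total area S = 714.6 m².
ᾱ = 146.295/714.6 = 0.2047; R = Sᾱ/(1−ᾱ) = 146.295/(1−0.2047) = 183.949 m².
Lp = 87.6 + 10·log₁₀(4/183.949) = 87.6 + (-16.63) = 71.0 dB.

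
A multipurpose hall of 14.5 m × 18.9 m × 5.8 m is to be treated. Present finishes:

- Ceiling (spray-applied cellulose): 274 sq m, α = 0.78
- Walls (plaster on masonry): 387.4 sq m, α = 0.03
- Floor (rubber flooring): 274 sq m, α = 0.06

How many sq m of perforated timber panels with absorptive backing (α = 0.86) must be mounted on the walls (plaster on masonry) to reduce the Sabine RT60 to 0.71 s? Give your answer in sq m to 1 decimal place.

143.0

Total absorption A₁ = 274·0.78 + 387.4·0.03 + 274·0.06
  = 213.720 + 11.622 + 16.440 = 241.782 sq m sabins.
V = 1589.49 m³. Target absorption A₂ = 0.161 × 1589.49 / 0.71 = 360.434 sabins.
ΔA needed = 360.434 − 241.782 = 118.652 sabins.
Net gain per sq m: Δα = 0.86 − 0.03 = 0.83.
Panel area = 118.652 / 0.83 = 143.0 sq m.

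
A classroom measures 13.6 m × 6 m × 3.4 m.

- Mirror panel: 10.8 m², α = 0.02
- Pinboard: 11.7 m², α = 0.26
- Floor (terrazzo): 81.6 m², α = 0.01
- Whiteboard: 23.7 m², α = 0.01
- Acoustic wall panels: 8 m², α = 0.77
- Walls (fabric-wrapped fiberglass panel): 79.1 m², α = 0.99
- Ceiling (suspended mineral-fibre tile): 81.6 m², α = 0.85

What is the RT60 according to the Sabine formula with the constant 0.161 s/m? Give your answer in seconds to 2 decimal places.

Total absorption A = 10.8·0.02 + 11.7·0.26 + 81.6·0.01 + 23.7·0.01 + 8·0.77 + 79.1·0.99 + 81.6·0.85
  = 0.216 + 3.042 + 0.816 + 0.237 + 6.160 + 78.309 + 69.360 = 158.140 m² sabins.
V = 13.6·6·3.4 = 277.44 m³.
Sabine: RT60 = 0.161 × 277.44 / 158.140 = 0.28 s.

0.28 sec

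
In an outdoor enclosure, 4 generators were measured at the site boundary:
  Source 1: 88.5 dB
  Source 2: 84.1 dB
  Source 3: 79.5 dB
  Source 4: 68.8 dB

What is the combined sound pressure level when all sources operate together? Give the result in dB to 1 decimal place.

Sum in the linear (power) domain: Σ 10^(Lᵢ/10) = 10^(88.5/10) + 10^(84.1/10) + 10^(79.5/10) + 10^(68.8/10) = 1.062e+09.
Combined level = 10 log₁₀(1.062e+09) = 90.3 dB.

90.3 dB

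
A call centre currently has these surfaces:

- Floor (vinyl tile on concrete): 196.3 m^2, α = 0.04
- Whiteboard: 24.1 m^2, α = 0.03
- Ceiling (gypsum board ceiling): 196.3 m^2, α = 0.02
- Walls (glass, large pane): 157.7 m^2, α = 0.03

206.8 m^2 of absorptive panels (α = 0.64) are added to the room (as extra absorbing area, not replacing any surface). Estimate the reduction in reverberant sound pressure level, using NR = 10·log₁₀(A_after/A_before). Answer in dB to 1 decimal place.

Equivalent absorption area: A_before = 196.3*0.04 + 24.1*0.03 + 196.3*0.02 + 157.7*0.03 = 17.232 m^2.
Treatment contributes 206.8·0.64 = 132.352 sabins.
New total A_after = 149.584 sabins.
Reduction = 10 log₁₀(A_after/A_before) = 10 log₁₀(8.6806) = 9.4 dB.

9.4 dB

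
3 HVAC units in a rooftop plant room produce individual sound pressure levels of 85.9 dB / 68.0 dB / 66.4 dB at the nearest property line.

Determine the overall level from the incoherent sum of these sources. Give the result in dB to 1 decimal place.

Σ 10^(Lᵢ/10) = 3.997e+08.
Combined level = 10 log₁₀(3.997e+08) = 86.0 dB.

86.0 dB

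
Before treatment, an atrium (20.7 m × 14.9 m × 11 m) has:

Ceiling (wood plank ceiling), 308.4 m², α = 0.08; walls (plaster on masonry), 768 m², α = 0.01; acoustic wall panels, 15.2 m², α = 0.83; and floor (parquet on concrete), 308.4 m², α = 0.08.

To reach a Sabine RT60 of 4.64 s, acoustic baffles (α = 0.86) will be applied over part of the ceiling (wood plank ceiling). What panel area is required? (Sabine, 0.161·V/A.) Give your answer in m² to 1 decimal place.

Equivalent absorption area: A₁ = 308.4·0.08 + 768·0.01 + 15.2·0.83 + 308.4·0.08 = 69.640 m².
Required A₂ = 0.161·3392.73/4.64 = 117.722 sabins.
ΔA needed = 117.722 − 69.640 = 48.082 sabins.
Each m² of panel replacing the ceiling (wood plank ceiling) adds (0.86 − 0.08) = 0.78 sabins.
Area = ΔA/Δα = 48.082/0.78 = 61.6 m².

61.6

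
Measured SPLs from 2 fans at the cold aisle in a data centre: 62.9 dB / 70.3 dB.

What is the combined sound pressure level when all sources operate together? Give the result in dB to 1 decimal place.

71.0 dB

Σ 10^(Lᵢ/10) = 1.267e+07.
Combined level = 10 log₁₀(1.267e+07) = 71.0 dB.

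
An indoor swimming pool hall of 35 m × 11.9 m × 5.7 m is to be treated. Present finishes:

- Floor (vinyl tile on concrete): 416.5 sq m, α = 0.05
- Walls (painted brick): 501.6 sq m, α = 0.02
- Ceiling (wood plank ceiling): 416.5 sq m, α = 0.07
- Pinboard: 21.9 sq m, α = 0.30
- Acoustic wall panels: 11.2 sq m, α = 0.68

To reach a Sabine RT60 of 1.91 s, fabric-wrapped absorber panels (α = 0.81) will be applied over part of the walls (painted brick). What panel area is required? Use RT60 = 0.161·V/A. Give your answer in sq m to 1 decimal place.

159.4

Total absorption A₁ = 416.5·0.05 + 501.6·0.02 + 416.5·0.07 + 21.9·0.30 + 11.2·0.68
  = 20.825 + 10.032 + 29.155 + 6.570 + 7.616 = 74.198 sq m sabins.
Required A₂ = 0.161·2374.05/1.91 = 200.116 sabins.
ΔA needed = 200.116 − 74.198 = 125.918 sabins.
Net gain per sq m: Δα = 0.81 − 0.02 = 0.79.
Panel area = 125.918 / 0.79 = 159.4 sq m.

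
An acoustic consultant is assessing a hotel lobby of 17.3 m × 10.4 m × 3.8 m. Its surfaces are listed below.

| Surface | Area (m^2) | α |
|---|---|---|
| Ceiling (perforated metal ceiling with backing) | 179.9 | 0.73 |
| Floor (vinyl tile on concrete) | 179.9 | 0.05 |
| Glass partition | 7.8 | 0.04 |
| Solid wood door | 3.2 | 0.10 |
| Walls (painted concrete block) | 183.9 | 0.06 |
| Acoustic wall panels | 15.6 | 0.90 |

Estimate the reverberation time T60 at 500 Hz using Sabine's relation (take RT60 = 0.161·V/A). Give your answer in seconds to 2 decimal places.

A = Σ Sᵢαᵢ = 179.9*0.73 + 179.9*0.05 + 7.8*0.04 + 3.2*0.10 + 183.9*0.06 + 15.6*0.90 = 166.028 sabins.
Volume V = 17.3 × 10.4 × 3.8 = 683.696 m³.
RT60 = 0.161 · V / A = 0.161 × 683.696 / 166.028 = 0.66 s.

0.66 s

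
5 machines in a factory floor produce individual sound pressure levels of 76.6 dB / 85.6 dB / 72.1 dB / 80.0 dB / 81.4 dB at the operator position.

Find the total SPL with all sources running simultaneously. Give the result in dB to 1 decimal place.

Σ 10^(Lᵢ/10) = 6.63e+08.
L_total = 10·log₁₀(6.63e+08) = 88.2 dB.

88.2 dB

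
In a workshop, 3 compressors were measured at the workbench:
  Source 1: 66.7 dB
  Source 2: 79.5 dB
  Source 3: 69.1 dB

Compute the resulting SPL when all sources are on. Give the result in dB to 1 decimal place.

80.1 dB

Σ 10^(Lᵢ/10) = 1.019e+08.
Back to dB: 10·log₁₀ Σ = 80.1 dB.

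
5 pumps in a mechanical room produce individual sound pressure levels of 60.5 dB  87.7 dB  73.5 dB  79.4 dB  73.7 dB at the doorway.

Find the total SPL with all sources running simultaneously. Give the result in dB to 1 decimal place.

Sum in the linear (power) domain: Σ 10^(Lᵢ/10) = 10^(60.5/10) + 10^(87.7/10) + 10^(73.5/10) + 10^(79.4/10) + 10^(73.7/10) = 7.229e+08.
L_total = 10·log₁₀(7.229e+08) = 88.6 dB.

88.6 dB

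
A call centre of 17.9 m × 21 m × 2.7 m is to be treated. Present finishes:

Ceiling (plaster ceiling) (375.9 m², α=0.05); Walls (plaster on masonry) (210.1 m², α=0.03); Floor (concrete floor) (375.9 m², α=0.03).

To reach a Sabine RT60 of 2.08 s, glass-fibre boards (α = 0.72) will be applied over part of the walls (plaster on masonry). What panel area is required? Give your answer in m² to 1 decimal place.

Summing Sᵢαᵢ: 18.795 + 6.303 + 11.277 → A₁ = 36.375 sabins.
Required A₂ = 0.161·1014.93/2.08 = 78.559 sabins.
ΔA needed = 78.559 − 36.375 = 42.184 sabins.
Net gain per m²: Δα = 0.72 − 0.03 = 0.69.
Panel area = 42.184 / 0.69 = 61.1 m².

61.1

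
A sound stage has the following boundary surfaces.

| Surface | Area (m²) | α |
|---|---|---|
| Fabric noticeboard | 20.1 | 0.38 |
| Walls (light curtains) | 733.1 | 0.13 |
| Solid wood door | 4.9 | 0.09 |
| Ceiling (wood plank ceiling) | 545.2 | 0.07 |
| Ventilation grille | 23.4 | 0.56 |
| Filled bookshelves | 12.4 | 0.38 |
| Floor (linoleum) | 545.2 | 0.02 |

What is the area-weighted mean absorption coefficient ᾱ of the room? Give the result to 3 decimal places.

0.090

Total surface area S = 1884.3 m².
Σ(Sᵢαᵢ) = 20.1×0.38 + 733.1×0.13 + 4.9×0.09 + 545.2×0.07 + 23.4×0.56 + 12.4×0.38 + 545.2×0.02 = 170.266.
ᾱ = A/S = 0.090.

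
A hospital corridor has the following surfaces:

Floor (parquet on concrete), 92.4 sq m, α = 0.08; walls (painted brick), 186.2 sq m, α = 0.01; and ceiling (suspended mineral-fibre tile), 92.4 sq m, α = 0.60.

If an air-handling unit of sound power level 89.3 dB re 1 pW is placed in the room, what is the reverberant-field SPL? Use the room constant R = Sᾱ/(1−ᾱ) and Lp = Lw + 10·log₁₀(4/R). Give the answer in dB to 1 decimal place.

76.4 dB

Σ(Sᵢαᵢ) = 92.4·0.08 + 186.2·0.01 + 92.4·0.60 = 64.694; total area S = 371.0 sq m.
ᾱ = 64.694/371.0 = 0.1744; R = Sᾱ/(1−ᾱ) = 64.694/(1−0.1744) = 78.360 sq m.
Lp = 89.3 + 10·log₁₀(4/78.360) = 89.3 + (-12.92) = 76.4 dB.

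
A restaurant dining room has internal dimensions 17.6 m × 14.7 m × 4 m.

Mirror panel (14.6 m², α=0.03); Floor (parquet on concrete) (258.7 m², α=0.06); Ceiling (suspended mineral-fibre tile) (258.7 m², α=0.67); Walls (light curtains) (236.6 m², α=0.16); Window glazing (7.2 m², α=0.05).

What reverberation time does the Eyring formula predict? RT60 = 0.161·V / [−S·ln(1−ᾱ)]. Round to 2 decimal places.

S = Σ Sᵢ = 775.8 m².
Absorption A = 14.6·0.03 + 258.7·0.06 + 258.7·0.67 + 236.6·0.16 + 7.2·0.05 = 227.505 sabins.
Mean coefficient ᾱ = A/S = 0.2933.
Eyring denominator: −S ln(1−ᾱ) = 269.318.
V = 17.6 × 14.7 × 4 = 1034.88 m³.
RT60 = 0.161 × 1034.88 / 269.318 = 0.62 s.

0.62 s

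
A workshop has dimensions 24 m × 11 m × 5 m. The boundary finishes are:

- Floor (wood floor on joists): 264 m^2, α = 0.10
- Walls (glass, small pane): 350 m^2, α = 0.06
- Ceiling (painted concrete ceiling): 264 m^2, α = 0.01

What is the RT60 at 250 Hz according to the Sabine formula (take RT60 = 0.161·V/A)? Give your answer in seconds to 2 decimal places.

A = Σ Sᵢαᵢ = 264×0.10 + 350×0.06 + 264×0.01 = 50.040 sabins.
V = 24·11·5 = 1320 m³.
T = 0.161 V/A = 0.161·1320/50.040 = 4.25 s.

4.25 s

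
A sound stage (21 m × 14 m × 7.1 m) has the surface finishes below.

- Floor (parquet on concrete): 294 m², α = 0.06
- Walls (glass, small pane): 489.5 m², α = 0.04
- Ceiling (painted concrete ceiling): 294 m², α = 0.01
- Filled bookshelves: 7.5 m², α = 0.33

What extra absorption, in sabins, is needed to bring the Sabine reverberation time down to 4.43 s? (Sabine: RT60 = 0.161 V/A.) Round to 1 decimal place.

Total absorption A₁ = 294*0.06 + 489.5*0.04 + 294*0.01 + 7.5*0.33
  = 17.640 + 19.580 + 2.940 + 2.475 = 42.635 m² sabins.
Target A₂ = 0.161·2087.4/4.43 = 75.863 sabins (V = 2087.4 m³).
Additional absorption ΔA = 75.863 − 42.635 = 33.2 sabins.

33.2 sabins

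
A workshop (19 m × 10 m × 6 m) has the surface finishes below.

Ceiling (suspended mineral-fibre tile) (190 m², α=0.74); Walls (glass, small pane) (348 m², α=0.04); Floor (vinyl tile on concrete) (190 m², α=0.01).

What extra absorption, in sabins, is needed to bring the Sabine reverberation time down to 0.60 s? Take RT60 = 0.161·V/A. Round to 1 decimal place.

Total absorption A₁ = 190*0.74 + 348*0.04 + 190*0.01
  = 140.600 + 13.920 + 1.900 = 156.420 m² sabins.
For T = 0.60 s, need A₂ = 0.161·V/T = 0.161·1140/0.60 = 305.900 sabins.
Additional absorption ΔA = 305.900 − 156.420 = 149.5 sabins.

149.5 sabins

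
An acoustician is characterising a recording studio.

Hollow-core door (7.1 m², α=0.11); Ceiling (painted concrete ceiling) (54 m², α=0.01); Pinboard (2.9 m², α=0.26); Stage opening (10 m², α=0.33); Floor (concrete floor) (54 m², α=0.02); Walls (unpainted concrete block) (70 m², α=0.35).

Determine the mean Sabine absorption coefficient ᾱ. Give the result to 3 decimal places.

Total surface area S = 198.0 m².
Σ(Sᵢαᵢ) = 7.1×0.11 + 54×0.01 + 2.9×0.26 + 10×0.33 + 54×0.02 + 70×0.35 = 30.955.
ᾱ = A/S = 0.156.

0.156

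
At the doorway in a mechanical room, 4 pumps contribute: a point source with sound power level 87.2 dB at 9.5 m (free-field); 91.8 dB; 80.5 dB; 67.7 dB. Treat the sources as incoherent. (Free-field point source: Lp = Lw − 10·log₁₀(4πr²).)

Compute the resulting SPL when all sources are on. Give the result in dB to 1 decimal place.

Source at 9.5 m: Lp = 87.2 − 10·log₁₀(4π·9.5²) = 87.2 − 10·log₁₀(1134.115) = 56.7 dB.
Sum in the linear (power) domain: Σ 10^(Lᵢ/10) = 10^(56.7/10) + 10^(91.8/10) + 10^(80.5/10) + 10^(67.7/10) = 1.632e+09.
Combined level = 10 log₁₀(1.632e+09) = 92.1 dB.

92.1 dB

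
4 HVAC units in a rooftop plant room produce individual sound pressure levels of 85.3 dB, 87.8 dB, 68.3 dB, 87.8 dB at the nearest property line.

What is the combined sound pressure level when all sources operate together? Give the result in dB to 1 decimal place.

Converting to relative power and adding: 10^(85.3/10) + 10^(87.8/10) + 10^(68.3/10) + 10^(87.8/10) = 1.551e+09.
L_total = 10·log₁₀(1.551e+09) = 91.9 dB.

91.9 dB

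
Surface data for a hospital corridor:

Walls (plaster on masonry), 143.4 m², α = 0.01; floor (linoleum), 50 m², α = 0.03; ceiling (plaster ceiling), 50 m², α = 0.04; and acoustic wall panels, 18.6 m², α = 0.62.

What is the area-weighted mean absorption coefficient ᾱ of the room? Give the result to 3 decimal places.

0.063

S = Σ Sᵢ = 143.4 + 50 + 50 + 18.6 = 262.0 m².
A = 143.4·0.01 + 50·0.03 + 50·0.04 + 18.6·0.62 = 16.466 sabins.
ᾱ = A/S = 0.063.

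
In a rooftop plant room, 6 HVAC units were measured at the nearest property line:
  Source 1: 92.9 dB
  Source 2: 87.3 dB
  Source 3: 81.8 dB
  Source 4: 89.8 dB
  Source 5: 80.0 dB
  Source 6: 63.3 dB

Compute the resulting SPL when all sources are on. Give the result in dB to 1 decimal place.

95.7 dB

Converting to relative power and adding: 10^(92.9/10) + 10^(87.3/10) + 10^(81.8/10) + 10^(89.8/10) + 10^(80.0/10) + 10^(63.3/10) = 3.695e+09.
L_total = 10·log₁₀(3.695e+09) = 95.7 dB.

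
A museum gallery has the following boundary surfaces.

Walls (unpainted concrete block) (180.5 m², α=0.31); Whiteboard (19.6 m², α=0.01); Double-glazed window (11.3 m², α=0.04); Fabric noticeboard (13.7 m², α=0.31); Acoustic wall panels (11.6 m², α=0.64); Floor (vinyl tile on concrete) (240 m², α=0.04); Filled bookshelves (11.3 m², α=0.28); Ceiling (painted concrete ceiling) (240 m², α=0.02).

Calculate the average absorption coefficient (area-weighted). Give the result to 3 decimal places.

0.118

Total surface area S = 728.0 m².
Σ(Sᵢαᵢ) = 180.5·0.31 + 19.6·0.01 + 11.3·0.04 + 13.7·0.31 + 11.6·0.64 + 240·0.04 + 11.3·0.28 + 240·0.02 = 85.838.
ᾱ = A/S = 0.118.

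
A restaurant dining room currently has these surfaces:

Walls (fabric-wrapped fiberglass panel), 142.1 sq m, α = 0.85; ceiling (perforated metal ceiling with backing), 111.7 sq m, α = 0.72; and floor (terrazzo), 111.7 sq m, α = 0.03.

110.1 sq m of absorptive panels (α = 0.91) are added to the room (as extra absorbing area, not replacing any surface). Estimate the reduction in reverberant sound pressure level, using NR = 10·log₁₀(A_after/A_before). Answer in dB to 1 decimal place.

1.7 dB

A_before = Σ Sᵢαᵢ = 142.1×0.85 + 111.7×0.72 + 111.7×0.03 = 204.560 sabins.
Added absorption = 110.1 × 0.91 = 100.191 sabins.
A_after = 204.560 + 100.191 = 304.751 sabins.
NR = 10·log₁₀(304.751/204.560) = 1.7 dB.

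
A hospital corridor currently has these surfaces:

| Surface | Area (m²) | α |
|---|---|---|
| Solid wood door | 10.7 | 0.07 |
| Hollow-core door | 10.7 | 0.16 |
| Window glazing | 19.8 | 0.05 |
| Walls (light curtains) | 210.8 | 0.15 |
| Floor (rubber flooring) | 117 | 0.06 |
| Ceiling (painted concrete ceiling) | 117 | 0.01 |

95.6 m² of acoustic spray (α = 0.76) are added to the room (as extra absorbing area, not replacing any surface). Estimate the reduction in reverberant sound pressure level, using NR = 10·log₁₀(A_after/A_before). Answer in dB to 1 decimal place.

Total absorption A_before = 10.7*0.07 + 10.7*0.16 + 19.8*0.05 + 210.8*0.15 + 117*0.06 + 117*0.01
  = 0.749 + 1.712 + 0.990 + 31.620 + 7.020 + 1.170 = 43.261 m² sabins.
Treatment contributes 95.6·0.76 = 72.656 sabins.
A_after = 43.261 + 72.656 = 115.917 sabins.
NR = 10·log₁₀(115.917/43.261) = 4.3 dB.

4.3 dB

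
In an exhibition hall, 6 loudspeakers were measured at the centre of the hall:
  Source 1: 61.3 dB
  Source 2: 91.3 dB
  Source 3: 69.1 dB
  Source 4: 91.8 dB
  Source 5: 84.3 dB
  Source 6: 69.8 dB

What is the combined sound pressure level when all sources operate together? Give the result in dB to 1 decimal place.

95.0 dB

Σ 10^(Lᵢ/10) = 3.151e+09.
Combined level = 10 log₁₀(3.151e+09) = 95.0 dB.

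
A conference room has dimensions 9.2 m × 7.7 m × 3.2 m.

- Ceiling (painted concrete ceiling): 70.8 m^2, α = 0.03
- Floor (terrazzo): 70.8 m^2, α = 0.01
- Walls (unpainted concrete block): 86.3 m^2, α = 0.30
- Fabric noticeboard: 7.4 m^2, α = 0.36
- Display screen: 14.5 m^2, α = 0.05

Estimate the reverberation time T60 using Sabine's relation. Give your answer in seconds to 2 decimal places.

1.14 seconds

Equivalent absorption area: A = 70.8*0.03 + 70.8*0.01 + 86.3*0.30 + 7.4*0.36 + 14.5*0.05 = 32.111 m^2.
Volume V = 9.2 × 7.7 × 3.2 = 226.688 m³.
Sabine: RT60 = 0.161 × 226.688 / 32.111 = 1.14 s.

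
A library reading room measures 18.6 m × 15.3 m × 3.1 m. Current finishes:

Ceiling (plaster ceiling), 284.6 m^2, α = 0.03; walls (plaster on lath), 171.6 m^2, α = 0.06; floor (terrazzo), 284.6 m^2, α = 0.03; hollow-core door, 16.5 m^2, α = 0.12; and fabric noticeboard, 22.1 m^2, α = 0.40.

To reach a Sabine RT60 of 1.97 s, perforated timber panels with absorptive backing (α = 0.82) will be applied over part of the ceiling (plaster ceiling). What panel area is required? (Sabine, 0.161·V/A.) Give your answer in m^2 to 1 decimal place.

42.9

Summing Sᵢαᵢ: 8.538 + 10.296 + 8.538 + 1.980 + 8.840 → A₁ = 38.192 sabins.
V = 882.198 m³. Target absorption A₂ = 0.161 × 882.198 / 1.97 = 72.098 sabins.
ΔA needed = 72.098 − 38.192 = 33.906 sabins.
Net gain per m^2: Δα = 0.82 − 0.03 = 0.79.
Area = ΔA/Δα = 33.906/0.79 = 42.9 m^2.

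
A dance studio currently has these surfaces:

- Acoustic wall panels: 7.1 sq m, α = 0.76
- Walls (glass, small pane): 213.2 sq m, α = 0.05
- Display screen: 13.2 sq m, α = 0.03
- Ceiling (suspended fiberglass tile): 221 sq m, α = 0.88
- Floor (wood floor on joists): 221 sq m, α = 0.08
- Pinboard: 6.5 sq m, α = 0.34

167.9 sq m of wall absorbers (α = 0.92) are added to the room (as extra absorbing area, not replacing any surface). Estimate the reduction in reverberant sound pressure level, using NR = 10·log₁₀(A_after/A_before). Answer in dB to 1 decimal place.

Total absorption A_before = 7.1·0.76 + 213.2·0.05 + 13.2·0.03 + 221·0.88 + 221·0.08 + 6.5·0.34
  = 5.396 + 10.660 + 0.396 + 194.480 + 17.680 + 2.210 = 230.822 sq m sabins.
Treatment contributes 167.9·0.92 = 154.468 sabins.
A_after = 230.822 + 154.468 = 385.290 sabins.
NR = 10·log₁₀(385.290/230.822) = 2.2 dB.

2.2 dB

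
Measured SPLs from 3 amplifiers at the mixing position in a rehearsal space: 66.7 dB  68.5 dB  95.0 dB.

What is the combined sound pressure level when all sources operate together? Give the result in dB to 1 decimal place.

95.0 dB

Converting to relative power and adding: 10^(66.7/10) + 10^(68.5/10) + 10^(95.0/10) = 3.174e+09.
Back to dB: 10·log₁₀ Σ = 95.0 dB.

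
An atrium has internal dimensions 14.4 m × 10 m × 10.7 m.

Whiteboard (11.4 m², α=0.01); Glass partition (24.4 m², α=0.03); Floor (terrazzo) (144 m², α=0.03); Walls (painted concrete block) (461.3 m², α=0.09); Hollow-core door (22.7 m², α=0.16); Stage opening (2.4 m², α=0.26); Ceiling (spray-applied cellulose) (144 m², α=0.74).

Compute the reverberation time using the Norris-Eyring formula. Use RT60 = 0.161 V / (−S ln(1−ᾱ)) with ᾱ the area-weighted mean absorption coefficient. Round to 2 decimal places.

1.42 s

Total surface area S = 11.4 + 24.4 + 144 + 461.3 + 22.7 + 2.4 + 144 = 810.2 m².
Absorption A = 11.4·0.01 + 24.4·0.03 + 144·0.03 + 461.3·0.09 + 22.7·0.16 + 2.4·0.26 + 144·0.74 = 157.499 sabins.
Mean coefficient ᾱ = A/S = 0.1944.
−S·ln(1−ᾱ) = −810.2 × ln(1 − 0.1944) = 175.139.
V = 14.4 × 10 × 10.7 = 1540.8 m³.
RT60 = 0.161 × 1540.8 / 175.139 = 1.42 s.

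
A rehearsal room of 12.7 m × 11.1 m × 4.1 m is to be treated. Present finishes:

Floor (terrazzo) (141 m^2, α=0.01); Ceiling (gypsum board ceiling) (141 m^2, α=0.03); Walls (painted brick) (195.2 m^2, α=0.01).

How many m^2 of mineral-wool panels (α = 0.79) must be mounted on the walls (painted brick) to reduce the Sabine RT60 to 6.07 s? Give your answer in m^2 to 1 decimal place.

Equivalent absorption area: A₁ = 141×0.01 + 141×0.03 + 195.2×0.01 = 7.592 m^2.
V = 577.977 m³. Target absorption A₂ = 0.161 × 577.977 / 6.07 = 15.330 sabins.
Absorption to add: 15.330 − 7.592 = 7.738 sabins.
Net gain per m^2: Δα = 0.79 − 0.01 = 0.78.
Area = ΔA/Δα = 7.738/0.78 = 9.9 m^2.

9.9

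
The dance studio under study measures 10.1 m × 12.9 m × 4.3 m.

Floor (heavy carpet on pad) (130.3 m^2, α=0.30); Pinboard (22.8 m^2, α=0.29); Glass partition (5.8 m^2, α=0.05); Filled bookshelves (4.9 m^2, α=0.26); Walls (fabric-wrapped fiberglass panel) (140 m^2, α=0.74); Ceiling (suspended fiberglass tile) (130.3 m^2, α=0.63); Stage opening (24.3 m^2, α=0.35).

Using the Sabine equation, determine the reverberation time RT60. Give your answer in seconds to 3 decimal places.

A = Σ Sᵢαᵢ = 130.3·0.30 + 22.8·0.29 + 5.8·0.05 + 4.9·0.26 + 140·0.74 + 130.3·0.63 + 24.3·0.35 = 241.460 sabins.
Room volume: 560.247 m³.
RT60 = 0.161 · V / A = 0.161 × 560.247 / 241.460 = 0.374 s.

0.374 s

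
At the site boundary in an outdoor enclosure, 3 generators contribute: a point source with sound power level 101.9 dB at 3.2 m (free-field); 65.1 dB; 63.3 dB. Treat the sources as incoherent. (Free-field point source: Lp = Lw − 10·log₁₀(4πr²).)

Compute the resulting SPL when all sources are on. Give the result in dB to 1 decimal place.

81.0 dB

Source at 3.2 m: Lp = 101.9 − 10·log₁₀(4π·3.2²) = 101.9 − 10·log₁₀(128.680) = 80.8 dB.
Σ 10^(Lᵢ/10) = 1.256e+08.
Combined level = 10 log₁₀(1.256e+08) = 81.0 dB.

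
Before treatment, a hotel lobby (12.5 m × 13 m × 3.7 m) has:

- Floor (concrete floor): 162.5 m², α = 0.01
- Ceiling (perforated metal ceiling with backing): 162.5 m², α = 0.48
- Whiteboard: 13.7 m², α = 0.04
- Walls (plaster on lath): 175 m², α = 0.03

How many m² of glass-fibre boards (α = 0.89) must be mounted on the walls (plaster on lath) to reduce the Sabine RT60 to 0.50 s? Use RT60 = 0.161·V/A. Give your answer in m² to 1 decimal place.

125.8

A₁ = Σ Sᵢαᵢ = 162.5·0.01 + 162.5·0.48 + 13.7·0.04 + 175·0.03 = 85.423 sabins.
V = 601.25 m³. Target absorption A₂ = 0.161 × 601.25 / 0.50 = 193.602 sabins.
ΔA needed = 193.602 − 85.423 = 108.179 sabins.
Each m² of panel replacing the walls (plaster on lath) adds (0.89 − 0.03) = 0.86 sabins.
Area = ΔA/Δα = 108.179/0.86 = 125.8 m².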